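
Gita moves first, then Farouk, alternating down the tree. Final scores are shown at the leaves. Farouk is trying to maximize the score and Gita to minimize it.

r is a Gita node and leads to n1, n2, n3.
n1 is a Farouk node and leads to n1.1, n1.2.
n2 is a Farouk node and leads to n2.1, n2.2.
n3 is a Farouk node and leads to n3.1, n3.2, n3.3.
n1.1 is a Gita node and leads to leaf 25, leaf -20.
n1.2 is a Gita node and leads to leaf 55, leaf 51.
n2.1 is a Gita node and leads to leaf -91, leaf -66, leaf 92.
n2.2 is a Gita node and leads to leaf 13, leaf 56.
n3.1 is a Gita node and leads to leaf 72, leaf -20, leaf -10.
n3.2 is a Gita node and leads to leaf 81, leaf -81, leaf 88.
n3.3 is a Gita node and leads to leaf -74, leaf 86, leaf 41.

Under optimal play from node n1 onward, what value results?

51

n1.1 (Gita): min(25, -20) = -20
n1.2 (Gita): min(55, 51) = 51
n1 (Farouk): max(-20, 51) = 51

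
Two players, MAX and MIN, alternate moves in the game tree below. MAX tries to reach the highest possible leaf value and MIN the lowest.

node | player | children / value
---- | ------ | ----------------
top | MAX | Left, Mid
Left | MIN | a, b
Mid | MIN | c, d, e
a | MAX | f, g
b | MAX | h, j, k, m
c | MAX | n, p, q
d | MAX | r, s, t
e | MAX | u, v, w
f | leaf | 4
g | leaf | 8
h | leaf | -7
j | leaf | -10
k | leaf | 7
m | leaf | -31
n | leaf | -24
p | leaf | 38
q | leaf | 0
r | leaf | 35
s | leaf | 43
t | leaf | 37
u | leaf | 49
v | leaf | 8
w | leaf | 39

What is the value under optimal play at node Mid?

38

c (MAX): max(-24, 38, 0) = 38
d (MAX): max(35, 43, 37) = 43
e (MAX): max(49, 8, 39) = 49
Mid (MIN): min(38, 43, 49) = 38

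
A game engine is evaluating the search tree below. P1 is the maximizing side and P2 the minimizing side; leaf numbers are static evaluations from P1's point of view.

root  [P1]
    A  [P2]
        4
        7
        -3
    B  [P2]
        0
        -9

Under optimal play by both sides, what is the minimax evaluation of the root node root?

A (P2): min(4, 7, -3) = -3
B (P2): min(0, -9) = -9
root (P1): max(-3, -9) = -3

-3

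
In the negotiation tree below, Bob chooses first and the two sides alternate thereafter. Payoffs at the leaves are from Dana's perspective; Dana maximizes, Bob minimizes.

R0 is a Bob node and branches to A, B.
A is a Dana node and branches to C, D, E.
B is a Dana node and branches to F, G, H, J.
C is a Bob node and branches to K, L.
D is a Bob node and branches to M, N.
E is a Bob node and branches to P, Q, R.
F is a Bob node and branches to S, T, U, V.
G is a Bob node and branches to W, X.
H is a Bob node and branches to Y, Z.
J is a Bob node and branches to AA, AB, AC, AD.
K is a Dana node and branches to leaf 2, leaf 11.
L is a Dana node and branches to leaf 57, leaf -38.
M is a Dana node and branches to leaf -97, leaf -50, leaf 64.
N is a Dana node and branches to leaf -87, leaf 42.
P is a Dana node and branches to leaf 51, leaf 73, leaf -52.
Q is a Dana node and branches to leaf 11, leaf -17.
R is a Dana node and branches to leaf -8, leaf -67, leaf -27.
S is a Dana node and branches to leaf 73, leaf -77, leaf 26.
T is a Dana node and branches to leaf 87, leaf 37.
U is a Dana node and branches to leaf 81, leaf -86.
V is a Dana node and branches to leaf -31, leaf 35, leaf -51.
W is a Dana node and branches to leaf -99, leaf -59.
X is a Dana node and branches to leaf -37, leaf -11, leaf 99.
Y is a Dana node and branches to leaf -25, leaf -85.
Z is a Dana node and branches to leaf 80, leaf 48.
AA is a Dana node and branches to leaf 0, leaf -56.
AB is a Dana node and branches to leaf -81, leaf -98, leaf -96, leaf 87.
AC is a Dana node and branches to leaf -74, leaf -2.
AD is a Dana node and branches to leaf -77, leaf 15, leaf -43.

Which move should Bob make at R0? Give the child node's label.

B

K (Dana): max(2, 11) = 11
L (Dana): max(57, -38) = 57
C (Bob): min(11, 57) = 11
M (Dana): max(-97, -50, 64) = 64
N (Dana): max(-87, 42) = 42
D (Bob): min(64, 42) = 42
P (Dana): max(51, 73, -52) = 73
Q (Dana): max(11, -17) = 11
R (Dana): max(-8, -67, -27) = -8
E (Bob): min(73, 11, -8) = -8
A (Dana): max(11, 42, -8) = 42
S (Dana): max(73, -77, 26) = 73
T (Dana): max(87, 37) = 87
U (Dana): max(81, -86) = 81
V (Dana): max(-31, 35, -51) = 35
F (Bob): min(73, 87, 81, 35) = 35
W (Dana): max(-99, -59) = -59
X (Dana): max(-37, -11, 99) = 99
G (Bob): min(-59, 99) = -59
Y (Dana): max(-25, -85) = -25
Z (Dana): max(80, 48) = 80
H (Bob): min(-25, 80) = -25
AA (Dana): max(0, -56) = 0
AB (Dana): max(-81, -98, -96, 87) = 87
AC (Dana): max(-74, -2) = -2
AD (Dana): max(-77, 15, -43) = 15
J (Bob): min(0, 87, -2, 15) = -2
B (Dana): max(35, -59, -25, -2) = 35
R0 (Bob): min(42, 35) = 35
Bob at R0 wants the lowest of {A=42, B=35}, so chooses B.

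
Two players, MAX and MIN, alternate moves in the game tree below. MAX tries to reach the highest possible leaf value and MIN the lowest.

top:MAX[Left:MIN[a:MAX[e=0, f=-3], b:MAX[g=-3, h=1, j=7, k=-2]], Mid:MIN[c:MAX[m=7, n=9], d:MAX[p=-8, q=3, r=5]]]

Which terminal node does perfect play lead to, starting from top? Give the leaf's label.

a (MAX): max(0, -3) = 0
b (MAX): max(-3, 1, 7, -2) = 7
Left (MIN): min(0, 7) = 0
c (MAX): max(7, 9) = 9
d (MAX): max(-8, 3, 5) = 5
Mid (MIN): min(9, 5) = 5
top (MAX): max(0, 5) = 5
At top, MAX picks Mid (highest: 5).
At Mid, MIN picks d (lowest: 5).
At d, MAX picks r (highest: 5).
Terminal value 5.

r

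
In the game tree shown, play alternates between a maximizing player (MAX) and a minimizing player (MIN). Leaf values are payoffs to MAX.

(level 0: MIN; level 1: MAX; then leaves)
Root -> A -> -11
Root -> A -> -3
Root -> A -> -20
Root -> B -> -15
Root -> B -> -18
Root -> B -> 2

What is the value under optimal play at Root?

-3

A (MAX): max(-11, -3, -20) = -3
B (MAX): max(-15, -18, 2) = 2
Root (MIN): min(-3, 2) = -3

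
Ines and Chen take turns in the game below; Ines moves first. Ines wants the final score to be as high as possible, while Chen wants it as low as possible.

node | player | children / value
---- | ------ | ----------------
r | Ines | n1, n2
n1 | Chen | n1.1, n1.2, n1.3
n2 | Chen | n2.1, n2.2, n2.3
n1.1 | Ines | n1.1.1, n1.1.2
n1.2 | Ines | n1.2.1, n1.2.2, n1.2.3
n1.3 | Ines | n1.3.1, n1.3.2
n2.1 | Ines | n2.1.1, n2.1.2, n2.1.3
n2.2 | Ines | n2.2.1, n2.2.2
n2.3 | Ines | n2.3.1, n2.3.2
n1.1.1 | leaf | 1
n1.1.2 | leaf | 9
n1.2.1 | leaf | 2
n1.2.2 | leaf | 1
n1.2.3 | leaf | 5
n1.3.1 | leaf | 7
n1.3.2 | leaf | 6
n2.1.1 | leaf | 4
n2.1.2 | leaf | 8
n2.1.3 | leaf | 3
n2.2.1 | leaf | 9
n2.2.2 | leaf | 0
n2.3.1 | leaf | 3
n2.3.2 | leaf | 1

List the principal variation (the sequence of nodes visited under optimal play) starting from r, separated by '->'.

n1.1 (Ines): max(1, 9) = 9
n1.2 (Ines): max(2, 1, 5) = 5
n1.3 (Ines): max(7, 6) = 7
n1 (Chen): min(9, 5, 7) = 5
n2.1 (Ines): max(4, 8, 3) = 8
n2.2 (Ines): max(9, 0) = 9
n2.3 (Ines): max(3, 1) = 3
n2 (Chen): min(8, 9, 3) = 3
r (Ines): max(5, 3) = 5
At r, Ines picks n1 (highest: 5).
At n1, Chen picks n1.2 (lowest: 5).
At n1.2, Ines picks n1.2.3 (highest: 5).
Terminal value 5.

r -> n1 -> n1.2 -> n1.2.3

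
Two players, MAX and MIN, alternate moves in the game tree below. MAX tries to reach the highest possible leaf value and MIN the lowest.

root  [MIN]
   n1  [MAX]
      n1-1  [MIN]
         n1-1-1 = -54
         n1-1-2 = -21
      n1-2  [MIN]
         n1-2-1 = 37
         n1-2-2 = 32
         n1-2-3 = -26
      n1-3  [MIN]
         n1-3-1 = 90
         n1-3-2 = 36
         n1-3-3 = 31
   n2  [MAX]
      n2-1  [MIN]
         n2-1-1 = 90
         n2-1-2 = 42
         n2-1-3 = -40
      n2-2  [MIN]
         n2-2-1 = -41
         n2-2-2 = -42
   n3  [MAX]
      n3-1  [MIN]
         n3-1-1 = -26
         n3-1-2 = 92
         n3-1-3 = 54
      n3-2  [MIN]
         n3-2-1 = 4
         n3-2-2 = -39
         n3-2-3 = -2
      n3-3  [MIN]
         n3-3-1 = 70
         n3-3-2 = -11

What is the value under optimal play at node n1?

n1-1 (MIN): min(-54, -21) = -54
n1-2 (MIN): min(37, 32, -26) = -26
n1-3 (MIN): min(90, 36, 31) = 31
n1 (MAX): max(-54, -26, 31) = 31

31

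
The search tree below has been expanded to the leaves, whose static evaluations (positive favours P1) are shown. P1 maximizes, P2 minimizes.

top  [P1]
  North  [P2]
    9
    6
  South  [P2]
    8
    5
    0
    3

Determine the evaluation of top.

North (P2): min(9, 6) = 6
South (P2): min(8, 5, 0, 3) = 0
top (P1): max(6, 0) = 6

6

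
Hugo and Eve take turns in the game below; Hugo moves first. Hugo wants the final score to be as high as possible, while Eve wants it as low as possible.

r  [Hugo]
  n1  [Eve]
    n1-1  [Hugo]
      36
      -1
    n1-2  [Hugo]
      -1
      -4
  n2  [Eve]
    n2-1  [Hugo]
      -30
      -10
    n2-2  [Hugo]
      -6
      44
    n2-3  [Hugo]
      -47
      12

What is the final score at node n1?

-1

n1-1 (Hugo): max(36, -1) = 36
n1-2 (Hugo): max(-1, -4) = -1
n1 (Eve): min(36, -1) = -1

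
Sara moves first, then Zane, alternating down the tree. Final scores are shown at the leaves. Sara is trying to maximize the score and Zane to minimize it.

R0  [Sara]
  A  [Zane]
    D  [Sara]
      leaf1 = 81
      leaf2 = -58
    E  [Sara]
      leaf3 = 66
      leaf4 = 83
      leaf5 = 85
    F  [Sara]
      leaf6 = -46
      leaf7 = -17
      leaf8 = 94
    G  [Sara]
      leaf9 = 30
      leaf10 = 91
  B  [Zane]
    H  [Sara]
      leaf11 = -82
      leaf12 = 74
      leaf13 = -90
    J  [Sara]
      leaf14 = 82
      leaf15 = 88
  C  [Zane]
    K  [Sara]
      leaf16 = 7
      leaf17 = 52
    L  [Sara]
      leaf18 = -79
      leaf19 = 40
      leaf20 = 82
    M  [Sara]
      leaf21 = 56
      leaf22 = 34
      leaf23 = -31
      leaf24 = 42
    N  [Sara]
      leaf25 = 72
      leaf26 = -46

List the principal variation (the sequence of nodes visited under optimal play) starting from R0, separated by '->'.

R0 -> A -> D -> leaf1

D (Sara): max(81, -58) = 81
E (Sara): max(66, 83, 85) = 85
F (Sara): max(-46, -17, 94) = 94
G (Sara): max(30, 91) = 91
A (Zane): min(81, 85, 94, 91) = 81
H (Sara): max(-82, 74, -90) = 74
J (Sara): max(82, 88) = 88
B (Zane): min(74, 88) = 74
K (Sara): max(7, 52) = 52
L (Sara): max(-79, 40, 82) = 82
M (Sara): max(56, 34, -31, 42) = 56
N (Sara): max(72, -46) = 72
C (Zane): min(52, 82, 56, 72) = 52
R0 (Sara): max(81, 74, 52) = 81
At R0, Sara picks A (highest: 81).
At A, Zane picks D (lowest: 81).
At D, Sara picks leaf1 (highest: 81).
Terminal value 81.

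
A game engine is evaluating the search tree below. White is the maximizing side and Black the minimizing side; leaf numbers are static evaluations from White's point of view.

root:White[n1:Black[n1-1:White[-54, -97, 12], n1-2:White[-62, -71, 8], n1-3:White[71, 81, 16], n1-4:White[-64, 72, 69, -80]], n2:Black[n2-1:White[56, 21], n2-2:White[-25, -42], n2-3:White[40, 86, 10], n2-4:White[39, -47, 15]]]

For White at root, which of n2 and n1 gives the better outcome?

n1

n2-1 (White): max(56, 21) = 56
n2-2 (White): max(-25, -42) = -25
n2-3 (White): max(40, 86, 10) = 86
n2-4 (White): max(39, -47, 15) = 39
n2 (Black): min(56, -25, 86, 39) = -25
n1-1 (White): max(-54, -97, 12) = 12
n1-2 (White): max(-62, -71, 8) = 8
n1-3 (White): max(71, 81, 16) = 81
n1-4 (White): max(-64, 72, 69, -80) = 72
n1 (Black): min(12, 8, 81, 72) = 8
White prefers the higher value; n2=-25, n1=8. n1 is better since 8 > -25.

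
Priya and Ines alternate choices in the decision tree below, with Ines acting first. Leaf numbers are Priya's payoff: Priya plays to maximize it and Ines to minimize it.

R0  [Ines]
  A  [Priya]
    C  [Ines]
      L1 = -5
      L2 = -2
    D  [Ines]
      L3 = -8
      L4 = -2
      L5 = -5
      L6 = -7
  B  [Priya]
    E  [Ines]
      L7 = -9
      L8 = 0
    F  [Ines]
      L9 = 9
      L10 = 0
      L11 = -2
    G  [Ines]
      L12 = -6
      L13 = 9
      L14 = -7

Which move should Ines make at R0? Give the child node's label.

C (Ines): min(-5, -2) = -5
D (Ines): min(-8, -2, -5, -7) = -8
A (Priya): max(-5, -8) = -5
E (Ines): min(-9, 0) = -9
F (Ines): min(9, 0, -2) = -2
G (Ines): min(-6, 9, -7) = -7
B (Priya): max(-9, -2, -7) = -2
R0 (Ines): min(-5, -2) = -5
Ines at R0 wants the lowest of {A=-5, B=-2}, so chooses A.

A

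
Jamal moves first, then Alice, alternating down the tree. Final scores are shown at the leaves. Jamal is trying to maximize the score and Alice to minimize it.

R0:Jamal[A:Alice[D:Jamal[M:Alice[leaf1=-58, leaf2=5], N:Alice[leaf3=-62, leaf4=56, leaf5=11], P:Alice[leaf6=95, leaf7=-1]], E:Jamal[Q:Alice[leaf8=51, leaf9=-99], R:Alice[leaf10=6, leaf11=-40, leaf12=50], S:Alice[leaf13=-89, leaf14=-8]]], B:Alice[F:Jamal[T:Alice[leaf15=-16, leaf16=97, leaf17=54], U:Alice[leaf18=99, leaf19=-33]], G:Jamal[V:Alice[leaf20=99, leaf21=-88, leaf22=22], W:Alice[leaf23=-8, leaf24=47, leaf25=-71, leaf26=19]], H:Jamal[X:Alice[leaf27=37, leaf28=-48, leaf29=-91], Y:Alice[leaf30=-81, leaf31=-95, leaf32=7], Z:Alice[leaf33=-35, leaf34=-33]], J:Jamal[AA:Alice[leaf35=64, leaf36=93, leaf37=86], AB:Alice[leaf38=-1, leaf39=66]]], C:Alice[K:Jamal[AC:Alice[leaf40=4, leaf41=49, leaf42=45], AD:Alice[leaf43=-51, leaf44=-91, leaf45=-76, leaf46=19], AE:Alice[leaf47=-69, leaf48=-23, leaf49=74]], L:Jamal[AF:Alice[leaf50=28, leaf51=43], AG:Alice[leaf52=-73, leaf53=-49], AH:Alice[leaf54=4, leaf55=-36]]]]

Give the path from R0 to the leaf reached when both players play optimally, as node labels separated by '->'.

R0 -> C -> K -> AC -> leaf40

M (Alice): min(-58, 5) = -58
N (Alice): min(-62, 56, 11) = -62
P (Alice): min(95, -1) = -1
D (Jamal): max(-58, -62, -1) = -1
Q (Alice): min(51, -99) = -99
R (Alice): min(6, -40, 50) = -40
S (Alice): min(-89, -8) = -89
E (Jamal): max(-99, -40, -89) = -40
A (Alice): min(-1, -40) = -40
T (Alice): min(-16, 97, 54) = -16
U (Alice): min(99, -33) = -33
F (Jamal): max(-16, -33) = -16
V (Alice): min(99, -88, 22) = -88
W (Alice): min(-8, 47, -71, 19) = -71
G (Jamal): max(-88, -71) = -71
X (Alice): min(37, -48, -91) = -91
Y (Alice): min(-81, -95, 7) = -95
Z (Alice): min(-35, -33) = -35
H (Jamal): max(-91, -95, -35) = -35
AA (Alice): min(64, 93, 86) = 64
AB (Alice): min(-1, 66) = -1
J (Jamal): max(64, -1) = 64
B (Alice): min(-16, -71, -35, 64) = -71
AC (Alice): min(4, 49, 45) = 4
AD (Alice): min(-51, -91, -76, 19) = -91
AE (Alice): min(-69, -23, 74) = -69
K (Jamal): max(4, -91, -69) = 4
AF (Alice): min(28, 43) = 28
AG (Alice): min(-73, -49) = -73
AH (Alice): min(4, -36) = -36
L (Jamal): max(28, -73, -36) = 28
C (Alice): min(4, 28) = 4
R0 (Jamal): max(-40, -71, 4) = 4
At R0, Jamal picks C (highest: 4).
At C, Alice picks K (lowest: 4).
At K, Jamal picks AC (highest: 4).
At AC, Alice picks leaf40 (lowest: 4).
Terminal value 4.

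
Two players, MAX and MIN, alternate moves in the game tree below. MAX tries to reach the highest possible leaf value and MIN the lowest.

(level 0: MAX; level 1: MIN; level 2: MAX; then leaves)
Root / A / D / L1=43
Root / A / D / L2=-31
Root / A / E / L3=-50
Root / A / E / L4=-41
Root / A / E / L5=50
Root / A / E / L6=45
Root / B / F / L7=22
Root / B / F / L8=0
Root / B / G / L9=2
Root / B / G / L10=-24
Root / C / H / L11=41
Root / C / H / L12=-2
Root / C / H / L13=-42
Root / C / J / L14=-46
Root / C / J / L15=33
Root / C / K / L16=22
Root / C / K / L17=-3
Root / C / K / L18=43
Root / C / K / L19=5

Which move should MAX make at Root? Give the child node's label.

A

D (MAX): max(43, -31) = 43
E (MAX): max(-50, -41, 50, 45) = 50
A (MIN): min(43, 50) = 43
F (MAX): max(22, 0) = 22
G (MAX): max(2, -24) = 2
B (MIN): min(22, 2) = 2
H (MAX): max(41, -2, -42) = 41
J (MAX): max(-46, 33) = 33
K (MAX): max(22, -3, 43, 5) = 43
C (MIN): min(41, 33, 43) = 33
Root (MAX): max(43, 2, 33) = 43
MAX at Root wants the highest of {A=43, B=2, C=33}, so chooses A.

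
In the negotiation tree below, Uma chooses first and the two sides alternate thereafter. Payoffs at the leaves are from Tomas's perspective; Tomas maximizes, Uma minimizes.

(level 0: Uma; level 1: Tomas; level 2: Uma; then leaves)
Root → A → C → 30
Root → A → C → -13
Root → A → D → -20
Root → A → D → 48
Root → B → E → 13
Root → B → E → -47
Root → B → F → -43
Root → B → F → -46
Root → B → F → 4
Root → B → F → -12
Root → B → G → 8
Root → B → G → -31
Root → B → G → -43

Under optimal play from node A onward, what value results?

-13

C (Uma): min(30, -13) = -13
D (Uma): min(-20, 48) = -20
A (Tomas): max(-13, -20) = -13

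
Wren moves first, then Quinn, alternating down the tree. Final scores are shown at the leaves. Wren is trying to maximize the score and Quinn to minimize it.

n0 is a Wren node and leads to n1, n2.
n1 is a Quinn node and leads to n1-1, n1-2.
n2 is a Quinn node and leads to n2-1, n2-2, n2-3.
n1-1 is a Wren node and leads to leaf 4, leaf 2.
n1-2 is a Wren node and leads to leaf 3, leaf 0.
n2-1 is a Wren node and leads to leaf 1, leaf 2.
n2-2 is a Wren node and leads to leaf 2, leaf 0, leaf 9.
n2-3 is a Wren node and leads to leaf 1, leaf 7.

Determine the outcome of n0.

3

n1-1 (Wren): max(4, 2) = 4
n1-2 (Wren): max(3, 0) = 3
n1 (Quinn): min(4, 3) = 3
n2-1 (Wren): max(1, 2) = 2
n2-2 (Wren): max(2, 0, 9) = 9
n2-3 (Wren): max(1, 7) = 7
n2 (Quinn): min(2, 9, 7) = 2
n0 (Wren): max(3, 2) = 3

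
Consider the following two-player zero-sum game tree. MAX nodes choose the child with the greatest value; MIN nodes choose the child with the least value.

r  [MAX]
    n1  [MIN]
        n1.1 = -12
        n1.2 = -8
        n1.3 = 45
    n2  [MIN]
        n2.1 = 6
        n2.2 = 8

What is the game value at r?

6

n1 (MIN): min(-12, -8, 45) = -12
n2 (MIN): min(6, 8) = 6
r (MAX): max(-12, 6) = 6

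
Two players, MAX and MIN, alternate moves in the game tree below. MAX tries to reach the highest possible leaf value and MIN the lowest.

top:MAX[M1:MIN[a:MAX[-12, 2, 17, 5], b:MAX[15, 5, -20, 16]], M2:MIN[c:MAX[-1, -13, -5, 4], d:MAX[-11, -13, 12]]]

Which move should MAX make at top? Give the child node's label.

a (MAX): max(-12, 2, 17, 5) = 17
b (MAX): max(15, 5, -20, 16) = 16
M1 (MIN): min(17, 16) = 16
c (MAX): max(-1, -13, -5, 4) = 4
d (MAX): max(-11, -13, 12) = 12
M2 (MIN): min(4, 12) = 4
top (MAX): max(16, 4) = 16
MAX at top wants the highest of {M1=16, M2=4}, so chooses M1.

M1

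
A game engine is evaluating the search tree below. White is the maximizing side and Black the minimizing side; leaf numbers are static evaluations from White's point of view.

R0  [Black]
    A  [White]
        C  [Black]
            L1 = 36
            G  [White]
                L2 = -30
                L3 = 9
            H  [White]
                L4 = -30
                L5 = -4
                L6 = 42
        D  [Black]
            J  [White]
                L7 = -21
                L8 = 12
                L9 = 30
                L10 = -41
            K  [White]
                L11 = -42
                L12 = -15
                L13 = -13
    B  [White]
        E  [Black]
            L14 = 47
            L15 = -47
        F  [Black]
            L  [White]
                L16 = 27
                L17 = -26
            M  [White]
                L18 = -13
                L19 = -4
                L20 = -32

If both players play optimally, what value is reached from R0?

G (White): max(-30, 9) = 9
H (White): max(-30, -4, 42) = 42
C (Black): min(36, 9, 42) = 9
J (White): max(-21, 12, 30, -41) = 30
K (White): max(-42, -15, -13) = -13
D (Black): min(30, -13) = -13
A (White): max(9, -13) = 9
E (Black): min(47, -47) = -47
L (White): max(27, -26) = 27
M (White): max(-13, -4, -32) = -4
F (Black): min(27, -4) = -4
B (White): max(-47, -4) = -4
R0 (Black): min(9, -4) = -4

-4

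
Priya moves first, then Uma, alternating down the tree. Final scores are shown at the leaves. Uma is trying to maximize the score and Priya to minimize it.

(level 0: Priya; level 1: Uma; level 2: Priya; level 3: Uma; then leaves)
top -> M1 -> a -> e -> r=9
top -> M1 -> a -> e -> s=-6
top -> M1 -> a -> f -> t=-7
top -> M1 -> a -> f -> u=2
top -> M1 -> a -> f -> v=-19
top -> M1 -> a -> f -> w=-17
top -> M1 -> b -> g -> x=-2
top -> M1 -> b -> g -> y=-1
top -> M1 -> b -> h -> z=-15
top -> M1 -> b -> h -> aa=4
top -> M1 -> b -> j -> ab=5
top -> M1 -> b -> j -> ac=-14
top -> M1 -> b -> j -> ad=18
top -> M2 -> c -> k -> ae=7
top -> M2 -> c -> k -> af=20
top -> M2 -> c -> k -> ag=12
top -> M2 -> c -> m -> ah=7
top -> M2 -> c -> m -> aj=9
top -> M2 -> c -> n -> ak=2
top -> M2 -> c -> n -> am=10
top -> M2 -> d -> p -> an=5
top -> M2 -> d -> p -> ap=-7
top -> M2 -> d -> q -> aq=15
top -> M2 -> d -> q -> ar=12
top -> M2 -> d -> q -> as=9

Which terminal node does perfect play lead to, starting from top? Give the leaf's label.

e (Uma): max(9, -6) = 9
f (Uma): max(-7, 2, -19, -17) = 2
a (Priya): min(9, 2) = 2
g (Uma): max(-2, -1) = -1
h (Uma): max(-15, 4) = 4
j (Uma): max(5, -14, 18) = 18
b (Priya): min(-1, 4, 18) = -1
M1 (Uma): max(2, -1) = 2
k (Uma): max(7, 20, 12) = 20
m (Uma): max(7, 9) = 9
n (Uma): max(2, 10) = 10
c (Priya): min(20, 9, 10) = 9
p (Uma): max(5, -7) = 5
q (Uma): max(15, 12, 9) = 15
d (Priya): min(5, 15) = 5
M2 (Uma): max(9, 5) = 9
top (Priya): min(2, 9) = 2
At top, Priya picks M1 (lowest: 2).
At M1, Uma picks a (highest: 2).
At a, Priya picks f (lowest: 2).
At f, Uma picks u (highest: 2).
Terminal value 2.

u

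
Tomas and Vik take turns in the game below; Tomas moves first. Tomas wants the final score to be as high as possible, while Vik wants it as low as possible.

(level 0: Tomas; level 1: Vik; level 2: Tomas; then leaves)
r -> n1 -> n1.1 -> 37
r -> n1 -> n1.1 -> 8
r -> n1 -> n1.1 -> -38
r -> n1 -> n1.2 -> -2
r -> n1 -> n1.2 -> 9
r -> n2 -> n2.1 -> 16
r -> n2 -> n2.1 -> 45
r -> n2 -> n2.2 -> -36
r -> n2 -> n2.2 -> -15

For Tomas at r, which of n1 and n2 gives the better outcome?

n1.1 (Tomas): max(37, 8, -38) = 37
n1.2 (Tomas): max(-2, 9) = 9
n1 (Vik): min(37, 9) = 9
n2.1 (Tomas): max(16, 45) = 45
n2.2 (Tomas): max(-36, -15) = -15
n2 (Vik): min(45, -15) = -15
Tomas prefers the higher value; n1=9, n2=-15. n1 is better since 9 > -15.

n1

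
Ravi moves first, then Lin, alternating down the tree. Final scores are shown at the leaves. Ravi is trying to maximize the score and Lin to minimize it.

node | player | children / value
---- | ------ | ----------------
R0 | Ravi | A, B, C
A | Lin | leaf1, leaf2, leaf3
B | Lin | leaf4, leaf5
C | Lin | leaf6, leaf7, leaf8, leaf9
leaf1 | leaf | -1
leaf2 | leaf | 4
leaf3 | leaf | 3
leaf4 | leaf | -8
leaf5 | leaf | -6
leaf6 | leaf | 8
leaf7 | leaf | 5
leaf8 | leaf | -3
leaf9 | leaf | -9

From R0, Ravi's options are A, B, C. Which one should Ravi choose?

A

A (Lin): min(-1, 4, 3) = -1
B (Lin): min(-8, -6) = -8
C (Lin): min(8, 5, -3, -9) = -9
R0 (Ravi): max(-1, -8, -9) = -1
Ravi at R0 wants the highest of {A=-1, B=-8, C=-9}, so chooses A.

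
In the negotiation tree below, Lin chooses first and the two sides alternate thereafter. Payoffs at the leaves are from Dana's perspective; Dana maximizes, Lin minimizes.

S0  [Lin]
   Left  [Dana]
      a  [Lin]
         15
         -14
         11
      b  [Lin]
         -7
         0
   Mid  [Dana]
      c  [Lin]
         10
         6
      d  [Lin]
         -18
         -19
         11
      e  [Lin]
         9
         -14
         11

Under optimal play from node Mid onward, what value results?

c (Lin): min(10, 6) = 6
d (Lin): min(-18, -19, 11) = -19
e (Lin): min(9, -14, 11) = -14
Mid (Dana): max(6, -19, -14) = 6

6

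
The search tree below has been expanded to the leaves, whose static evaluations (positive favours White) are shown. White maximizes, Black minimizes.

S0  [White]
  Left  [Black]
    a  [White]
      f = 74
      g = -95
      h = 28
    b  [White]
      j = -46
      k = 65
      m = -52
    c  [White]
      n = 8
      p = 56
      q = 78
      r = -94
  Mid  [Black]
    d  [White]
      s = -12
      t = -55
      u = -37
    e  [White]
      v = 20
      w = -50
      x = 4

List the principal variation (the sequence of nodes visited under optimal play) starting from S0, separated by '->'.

S0 -> Left -> b -> k

a (White): max(74, -95, 28) = 74
b (White): max(-46, 65, -52) = 65
c (White): max(8, 56, 78, -94) = 78
Left (Black): min(74, 65, 78) = 65
d (White): max(-12, -55, -37) = -12
e (White): max(20, -50, 4) = 20
Mid (Black): min(-12, 20) = -12
S0 (White): max(65, -12) = 65
At S0, White picks Left (highest: 65).
At Left, Black picks b (lowest: 65).
At b, White picks k (highest: 65).
Terminal value 65.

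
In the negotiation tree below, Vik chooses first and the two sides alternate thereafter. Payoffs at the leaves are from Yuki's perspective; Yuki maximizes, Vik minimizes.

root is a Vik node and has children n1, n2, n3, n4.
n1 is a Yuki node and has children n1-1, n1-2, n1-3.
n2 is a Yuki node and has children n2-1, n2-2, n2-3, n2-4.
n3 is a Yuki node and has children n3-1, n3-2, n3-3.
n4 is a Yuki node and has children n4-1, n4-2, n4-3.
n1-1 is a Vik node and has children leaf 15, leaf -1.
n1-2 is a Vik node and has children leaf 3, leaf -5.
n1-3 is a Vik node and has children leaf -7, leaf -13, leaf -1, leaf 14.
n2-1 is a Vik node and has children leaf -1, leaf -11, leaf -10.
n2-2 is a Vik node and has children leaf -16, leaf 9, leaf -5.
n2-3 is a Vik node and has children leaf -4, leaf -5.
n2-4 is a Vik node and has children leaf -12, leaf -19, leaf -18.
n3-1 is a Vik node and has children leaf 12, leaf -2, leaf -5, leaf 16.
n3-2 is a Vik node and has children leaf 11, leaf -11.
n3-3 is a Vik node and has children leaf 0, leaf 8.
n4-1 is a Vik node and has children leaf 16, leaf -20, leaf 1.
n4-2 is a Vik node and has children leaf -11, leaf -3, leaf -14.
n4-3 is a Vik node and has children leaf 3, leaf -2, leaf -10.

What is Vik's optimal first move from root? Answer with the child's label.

n1-1 (Vik): min(15, -1) = -1
n1-2 (Vik): min(3, -5) = -5
n1-3 (Vik): min(-7, -13, -1, 14) = -13
n1 (Yuki): max(-1, -5, -13) = -1
n2-1 (Vik): min(-1, -11, -10) = -11
n2-2 (Vik): min(-16, 9, -5) = -16
n2-3 (Vik): min(-4, -5) = -5
n2-4 (Vik): min(-12, -19, -18) = -19
n2 (Yuki): max(-11, -16, -5, -19) = -5
n3-1 (Vik): min(12, -2, -5, 16) = -5
n3-2 (Vik): min(11, -11) = -11
n3-3 (Vik): min(0, 8) = 0
n3 (Yuki): max(-5, -11, 0) = 0
n4-1 (Vik): min(16, -20, 1) = -20
n4-2 (Vik): min(-11, -3, -14) = -14
n4-3 (Vik): min(3, -2, -10) = -10
n4 (Yuki): max(-20, -14, -10) = -10
root (Vik): min(-1, -5, 0, -10) = -10
Vik at root wants the lowest of {n1=-1, n2=-5, n3=0, n4=-10}, so chooses n4.

n4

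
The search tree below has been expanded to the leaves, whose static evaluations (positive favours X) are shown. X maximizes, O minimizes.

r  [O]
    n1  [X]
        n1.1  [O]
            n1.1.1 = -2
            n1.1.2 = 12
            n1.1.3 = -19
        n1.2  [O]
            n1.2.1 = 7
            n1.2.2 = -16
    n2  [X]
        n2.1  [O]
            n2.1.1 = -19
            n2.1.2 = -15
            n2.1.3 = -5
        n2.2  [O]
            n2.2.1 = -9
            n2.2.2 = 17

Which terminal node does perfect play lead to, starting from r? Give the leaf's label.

n1.2.2

n1.1 (O): min(-2, 12, -19) = -19
n1.2 (O): min(7, -16) = -16
n1 (X): max(-19, -16) = -16
n2.1 (O): min(-19, -15, -5) = -19
n2.2 (O): min(-9, 17) = -9
n2 (X): max(-19, -9) = -9
r (O): min(-16, -9) = -16
At r, O picks n1 (lowest: -16).
At n1, X picks n1.2 (highest: -16).
At n1.2, O picks n1.2.2 (lowest: -16).
Terminal value -16.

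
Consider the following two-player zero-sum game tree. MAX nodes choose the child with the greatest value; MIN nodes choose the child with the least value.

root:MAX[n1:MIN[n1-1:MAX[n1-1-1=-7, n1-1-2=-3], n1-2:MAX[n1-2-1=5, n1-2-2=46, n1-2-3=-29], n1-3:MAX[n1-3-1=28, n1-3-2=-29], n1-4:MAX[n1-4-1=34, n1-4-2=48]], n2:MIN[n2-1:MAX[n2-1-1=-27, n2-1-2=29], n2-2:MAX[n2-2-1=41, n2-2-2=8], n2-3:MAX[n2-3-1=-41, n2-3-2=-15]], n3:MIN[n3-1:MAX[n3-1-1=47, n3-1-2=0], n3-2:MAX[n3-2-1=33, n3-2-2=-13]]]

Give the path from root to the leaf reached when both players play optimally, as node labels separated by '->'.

n1-1 (MAX): max(-7, -3) = -3
n1-2 (MAX): max(5, 46, -29) = 46
n1-3 (MAX): max(28, -29) = 28
n1-4 (MAX): max(34, 48) = 48
n1 (MIN): min(-3, 46, 28, 48) = -3
n2-1 (MAX): max(-27, 29) = 29
n2-2 (MAX): max(41, 8) = 41
n2-3 (MAX): max(-41, -15) = -15
n2 (MIN): min(29, 41, -15) = -15
n3-1 (MAX): max(47, 0) = 47
n3-2 (MAX): max(33, -13) = 33
n3 (MIN): min(47, 33) = 33
root (MAX): max(-3, -15, 33) = 33
At root, MAX picks n3 (highest: 33).
At n3, MIN picks n3-2 (lowest: 33).
At n3-2, MAX picks n3-2-1 (highest: 33).
Terminal value 33.

root -> n3 -> n3-2 -> n3-2-1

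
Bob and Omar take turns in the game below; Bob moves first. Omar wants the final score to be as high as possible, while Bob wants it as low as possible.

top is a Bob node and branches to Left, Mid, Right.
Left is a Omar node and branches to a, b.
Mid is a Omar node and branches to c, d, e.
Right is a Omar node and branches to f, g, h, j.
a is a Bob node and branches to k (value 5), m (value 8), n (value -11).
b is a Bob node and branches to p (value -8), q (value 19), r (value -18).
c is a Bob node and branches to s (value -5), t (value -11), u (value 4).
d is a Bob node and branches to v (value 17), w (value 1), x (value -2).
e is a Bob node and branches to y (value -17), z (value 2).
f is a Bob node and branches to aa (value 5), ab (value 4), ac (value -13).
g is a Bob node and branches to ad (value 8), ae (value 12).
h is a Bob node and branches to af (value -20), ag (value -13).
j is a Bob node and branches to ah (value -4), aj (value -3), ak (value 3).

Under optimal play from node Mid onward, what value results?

c (Bob): min(-5, -11, 4) = -11
d (Bob): min(17, 1, -2) = -2
e (Bob): min(-17, 2) = -17
Mid (Omar): max(-11, -2, -17) = -2

-2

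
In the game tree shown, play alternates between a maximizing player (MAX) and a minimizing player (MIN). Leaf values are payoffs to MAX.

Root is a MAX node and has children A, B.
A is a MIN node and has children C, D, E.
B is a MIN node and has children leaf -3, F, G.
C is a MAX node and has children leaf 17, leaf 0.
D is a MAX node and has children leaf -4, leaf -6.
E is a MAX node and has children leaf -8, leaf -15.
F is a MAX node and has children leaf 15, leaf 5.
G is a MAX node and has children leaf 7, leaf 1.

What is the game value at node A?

C (MAX): max(17, 0) = 17
D (MAX): max(-4, -6) = -4
E (MAX): max(-8, -15) = -8
A (MIN): min(17, -4, -8) = -8

-8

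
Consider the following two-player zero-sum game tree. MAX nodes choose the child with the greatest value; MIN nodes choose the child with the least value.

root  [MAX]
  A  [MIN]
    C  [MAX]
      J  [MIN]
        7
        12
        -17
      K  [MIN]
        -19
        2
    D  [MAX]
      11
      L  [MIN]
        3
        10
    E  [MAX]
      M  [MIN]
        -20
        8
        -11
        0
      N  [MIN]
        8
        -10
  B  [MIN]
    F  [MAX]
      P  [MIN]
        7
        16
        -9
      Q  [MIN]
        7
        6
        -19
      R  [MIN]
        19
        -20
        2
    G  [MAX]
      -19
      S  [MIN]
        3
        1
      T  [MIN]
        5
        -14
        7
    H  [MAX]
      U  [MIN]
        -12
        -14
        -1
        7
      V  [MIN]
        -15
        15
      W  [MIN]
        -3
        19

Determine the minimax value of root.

-9

J (MIN): min(7, 12, -17) = -17
K (MIN): min(-19, 2) = -19
C (MAX): max(-17, -19) = -17
L (MIN): min(3, 10) = 3
D (MAX): max(11, 3) = 11
M (MIN): min(-20, 8, -11, 0) = -20
N (MIN): min(8, -10) = -10
E (MAX): max(-20, -10) = -10
A (MIN): min(-17, 11, -10) = -17
P (MIN): min(7, 16, -9) = -9
Q (MIN): min(7, 6, -19) = -19
R (MIN): min(19, -20, 2) = -20
F (MAX): max(-9, -19, -20) = -9
S (MIN): min(3, 1) = 1
T (MIN): min(5, -14, 7) = -14
G (MAX): max(-19, 1, -14) = 1
U (MIN): min(-12, -14, -1, 7) = -14
V (MIN): min(-15, 15) = -15
W (MIN): min(-3, 19) = -3
H (MAX): max(-14, -15, -3) = -3
B (MIN): min(-9, 1, -3) = -9
root (MAX): max(-17, -9) = -9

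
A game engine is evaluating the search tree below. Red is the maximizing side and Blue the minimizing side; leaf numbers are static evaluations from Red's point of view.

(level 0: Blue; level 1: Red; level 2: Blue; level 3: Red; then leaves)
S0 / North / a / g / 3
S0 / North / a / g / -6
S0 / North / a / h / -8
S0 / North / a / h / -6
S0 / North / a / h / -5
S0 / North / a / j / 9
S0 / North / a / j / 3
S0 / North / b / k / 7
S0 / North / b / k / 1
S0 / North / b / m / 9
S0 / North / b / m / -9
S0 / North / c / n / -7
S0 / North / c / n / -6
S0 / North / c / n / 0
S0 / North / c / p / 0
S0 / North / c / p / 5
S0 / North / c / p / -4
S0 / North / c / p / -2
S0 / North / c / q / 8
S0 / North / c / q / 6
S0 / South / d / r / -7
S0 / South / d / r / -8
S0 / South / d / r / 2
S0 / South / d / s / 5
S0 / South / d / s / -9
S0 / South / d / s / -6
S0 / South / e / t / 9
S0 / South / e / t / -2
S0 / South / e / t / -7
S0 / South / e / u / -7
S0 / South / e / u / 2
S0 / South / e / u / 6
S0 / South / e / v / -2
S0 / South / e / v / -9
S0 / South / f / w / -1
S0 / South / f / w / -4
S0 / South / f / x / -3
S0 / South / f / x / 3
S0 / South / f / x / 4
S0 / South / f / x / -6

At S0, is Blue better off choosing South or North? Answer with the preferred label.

South

r (Red): max(-7, -8, 2) = 2
s (Red): max(5, -9, -6) = 5
d (Blue): min(2, 5) = 2
t (Red): max(9, -2, -7) = 9
u (Red): max(-7, 2, 6) = 6
v (Red): max(-2, -9) = -2
e (Blue): min(9, 6, -2) = -2
w (Red): max(-1, -4) = -1
x (Red): max(-3, 3, 4, -6) = 4
f (Blue): min(-1, 4) = -1
South (Red): max(2, -2, -1) = 2
g (Red): max(3, -6) = 3
h (Red): max(-8, -6, -5) = -5
j (Red): max(9, 3) = 9
a (Blue): min(3, -5, 9) = -5
k (Red): max(7, 1) = 7
m (Red): max(9, -9) = 9
b (Blue): min(7, 9) = 7
n (Red): max(-7, -6, 0) = 0
p (Red): max(0, 5, -4, -2) = 5
q (Red): max(8, 6) = 8
c (Blue): min(0, 5, 8) = 0
North (Red): max(-5, 7, 0) = 7
Blue prefers the lower value; South=2, North=7. South is better since 2 < 7.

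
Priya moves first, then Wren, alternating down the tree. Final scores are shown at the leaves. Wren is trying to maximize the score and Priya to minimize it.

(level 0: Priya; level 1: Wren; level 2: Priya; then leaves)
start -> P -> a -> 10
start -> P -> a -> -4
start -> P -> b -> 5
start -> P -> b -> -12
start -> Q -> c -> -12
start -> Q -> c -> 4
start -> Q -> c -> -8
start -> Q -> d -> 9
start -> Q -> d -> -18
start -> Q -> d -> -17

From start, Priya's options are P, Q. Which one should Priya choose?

Q

a (Priya): min(10, -4) = -4
b (Priya): min(5, -12) = -12
P (Wren): max(-4, -12) = -4
c (Priya): min(-12, 4, -8) = -12
d (Priya): min(9, -18, -17) = -18
Q (Wren): max(-12, -18) = -12
start (Priya): min(-4, -12) = -12
Priya at start wants the lowest of {P=-4, Q=-12}, so chooses Q.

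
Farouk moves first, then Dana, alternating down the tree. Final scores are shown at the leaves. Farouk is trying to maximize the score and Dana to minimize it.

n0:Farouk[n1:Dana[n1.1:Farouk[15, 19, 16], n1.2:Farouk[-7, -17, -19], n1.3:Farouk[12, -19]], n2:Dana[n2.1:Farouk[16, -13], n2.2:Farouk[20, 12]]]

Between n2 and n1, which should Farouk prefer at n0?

n2.1 (Farouk): max(16, -13) = 16
n2.2 (Farouk): max(20, 12) = 20
n2 (Dana): min(16, 20) = 16
n1.1 (Farouk): max(15, 19, 16) = 19
n1.2 (Farouk): max(-7, -17, -19) = -7
n1.3 (Farouk): max(12, -19) = 12
n1 (Dana): min(19, -7, 12) = -7
Farouk prefers the higher value; n2=16, n1=-7. n2 is better since 16 > -7.

n2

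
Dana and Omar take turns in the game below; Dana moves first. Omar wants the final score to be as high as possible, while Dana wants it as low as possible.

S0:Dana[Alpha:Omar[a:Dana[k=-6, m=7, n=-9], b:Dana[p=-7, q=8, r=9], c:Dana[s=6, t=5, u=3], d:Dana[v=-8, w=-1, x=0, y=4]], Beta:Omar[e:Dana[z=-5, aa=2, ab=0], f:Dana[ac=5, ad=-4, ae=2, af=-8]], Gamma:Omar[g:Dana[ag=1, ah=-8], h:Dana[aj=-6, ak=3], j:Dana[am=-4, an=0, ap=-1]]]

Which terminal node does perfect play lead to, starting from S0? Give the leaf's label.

z

a (Dana): min(-6, 7, -9) = -9
b (Dana): min(-7, 8, 9) = -7
c (Dana): min(6, 5, 3) = 3
d (Dana): min(-8, -1, 0, 4) = -8
Alpha (Omar): max(-9, -7, 3, -8) = 3
e (Dana): min(-5, 2, 0) = -5
f (Dana): min(5, -4, 2, -8) = -8
Beta (Omar): max(-5, -8) = -5
g (Dana): min(1, -8) = -8
h (Dana): min(-6, 3) = -6
j (Dana): min(-4, 0, -1) = -4
Gamma (Omar): max(-8, -6, -4) = -4
S0 (Dana): min(3, -5, -4) = -5
At S0, Dana picks Beta (lowest: -5).
At Beta, Omar picks e (highest: -5).
At e, Dana picks z (lowest: -5).
Terminal value -5.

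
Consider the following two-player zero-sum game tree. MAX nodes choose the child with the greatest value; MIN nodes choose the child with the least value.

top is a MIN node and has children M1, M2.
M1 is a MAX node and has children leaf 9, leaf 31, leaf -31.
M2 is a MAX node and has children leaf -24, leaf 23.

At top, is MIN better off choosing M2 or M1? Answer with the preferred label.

M2

M2 (MAX): max(-24, 23) = 23
M1 (MAX): max(9, 31, -31) = 31
MIN prefers the lower value; M2=23, M1=31. M2 is better since 23 < 31.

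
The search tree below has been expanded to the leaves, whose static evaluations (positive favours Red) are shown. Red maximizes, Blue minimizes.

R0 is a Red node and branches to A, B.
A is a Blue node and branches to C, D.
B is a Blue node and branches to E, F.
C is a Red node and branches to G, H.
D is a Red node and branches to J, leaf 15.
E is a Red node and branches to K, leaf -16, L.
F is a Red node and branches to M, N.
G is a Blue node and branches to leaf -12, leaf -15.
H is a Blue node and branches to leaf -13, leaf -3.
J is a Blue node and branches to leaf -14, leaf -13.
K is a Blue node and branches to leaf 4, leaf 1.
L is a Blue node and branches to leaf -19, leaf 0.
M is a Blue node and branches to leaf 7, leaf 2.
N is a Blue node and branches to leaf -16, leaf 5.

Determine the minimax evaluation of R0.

1

G (Blue): min(-12, -15) = -15
H (Blue): min(-13, -3) = -13
C (Red): max(-15, -13) = -13
J (Blue): min(-14, -13) = -14
D (Red): max(-14, 15) = 15
A (Blue): min(-13, 15) = -13
K (Blue): min(4, 1) = 1
L (Blue): min(-19, 0) = -19
E (Red): max(1, -16, -19) = 1
M (Blue): min(7, 2) = 2
N (Blue): min(-16, 5) = -16
F (Red): max(2, -16) = 2
B (Blue): min(1, 2) = 1
R0 (Red): max(-13, 1) = 1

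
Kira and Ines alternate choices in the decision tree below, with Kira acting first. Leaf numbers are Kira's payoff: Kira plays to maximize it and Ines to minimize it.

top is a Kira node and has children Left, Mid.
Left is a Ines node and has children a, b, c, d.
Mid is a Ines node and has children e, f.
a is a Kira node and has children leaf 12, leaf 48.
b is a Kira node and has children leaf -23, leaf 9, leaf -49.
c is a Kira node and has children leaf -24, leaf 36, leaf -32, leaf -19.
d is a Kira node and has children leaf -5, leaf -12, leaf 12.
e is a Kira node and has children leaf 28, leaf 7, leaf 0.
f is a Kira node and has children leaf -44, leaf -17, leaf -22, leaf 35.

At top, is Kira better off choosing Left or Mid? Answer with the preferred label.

a (Kira): max(12, 48) = 48
b (Kira): max(-23, 9, -49) = 9
c (Kira): max(-24, 36, -32, -19) = 36
d (Kira): max(-5, -12, 12) = 12
Left (Ines): min(48, 9, 36, 12) = 9
e (Kira): max(28, 7, 0) = 28
f (Kira): max(-44, -17, -22, 35) = 35
Mid (Ines): min(28, 35) = 28
Kira prefers the higher value; Left=9, Mid=28. Mid is better since 28 > 9.

Mid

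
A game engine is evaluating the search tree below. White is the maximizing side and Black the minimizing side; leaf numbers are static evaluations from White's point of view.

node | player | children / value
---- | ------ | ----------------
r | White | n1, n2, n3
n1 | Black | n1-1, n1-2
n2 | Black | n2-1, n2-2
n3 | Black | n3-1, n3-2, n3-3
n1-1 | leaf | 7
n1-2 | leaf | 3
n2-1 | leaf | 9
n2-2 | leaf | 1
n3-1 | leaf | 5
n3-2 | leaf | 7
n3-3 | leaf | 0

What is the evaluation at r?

3

n1 (Black): min(7, 3) = 3
n2 (Black): min(9, 1) = 1
n3 (Black): min(5, 7, 0) = 0
r (White): max(3, 1, 0) = 3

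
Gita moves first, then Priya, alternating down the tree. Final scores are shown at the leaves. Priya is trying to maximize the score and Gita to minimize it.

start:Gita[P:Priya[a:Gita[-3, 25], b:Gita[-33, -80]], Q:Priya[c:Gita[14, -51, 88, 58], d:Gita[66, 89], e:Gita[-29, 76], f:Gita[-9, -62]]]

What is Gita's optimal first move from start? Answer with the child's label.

P

a (Gita): min(-3, 25) = -3
b (Gita): min(-33, -80) = -80
P (Priya): max(-3, -80) = -3
c (Gita): min(14, -51, 88, 58) = -51
d (Gita): min(66, 89) = 66
e (Gita): min(-29, 76) = -29
f (Gita): min(-9, -62) = -62
Q (Priya): max(-51, 66, -29, -62) = 66
start (Gita): min(-3, 66) = -3
Gita at start wants the lowest of {P=-3, Q=66}, so chooses P.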